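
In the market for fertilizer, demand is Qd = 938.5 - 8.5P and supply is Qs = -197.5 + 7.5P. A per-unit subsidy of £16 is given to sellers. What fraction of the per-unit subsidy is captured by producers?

Producer share = 0.53125

Pre-subsidy: 938.5 - 8.5P = -197.5 + 7.5P gives P* = 71, Q* = 335.
With the subsidy, sellers receive Ps = Pb + 16 for each unit, where Pb is the price buyers pay.
Supply in terms of Pb becomes Qs = -197.5 + 7.5(Pb + 16) = -77.5 + 7.5Pb. Setting this equal to demand: 938.5 - 8.5Pb = -77.5 + 7.5Pb, so Pb = 63.5.
Sellers receive Ps = 63.5 + 16 = 79.5; Q' = 938.5 − 8.5·63.5 = 398.75.
Buyers' price falls by P* − Pb = 71 − 63.5 = 7.5; sellers' price rises by Ps − P* = 79.5 − 71 = 8.5.
So producers capture 8.5/16 = 0.53125 of each unit of subsidy.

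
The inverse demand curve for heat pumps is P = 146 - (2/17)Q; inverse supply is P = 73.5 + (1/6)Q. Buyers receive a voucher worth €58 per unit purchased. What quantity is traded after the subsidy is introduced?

Q' = 459

Pre-subsidy: 146 - (2/17)Q = 73.5 + (1/6)Q gives Q* = 255 and P* = 116.
With the rebate, buyers effectively pay Pb = Ps − 58, where Ps is the price sellers receive.
On the curves, Pb = 146 - (2/17)Q and Ps = 73.5 + (1/6)Q; the wedge Ps − Pb = 58 gives 73.5 + (1/6)Q − (146 - (2/17)Q) = 58, so Q' = 459.
Then Pb = 146 − (2/17)·459 = 92 and Ps = 73.5 + (1/6)·459 = 150.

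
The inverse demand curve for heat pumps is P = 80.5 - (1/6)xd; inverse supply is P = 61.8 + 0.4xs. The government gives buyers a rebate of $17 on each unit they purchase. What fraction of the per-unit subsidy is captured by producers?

Pre-subsidy: 80.5 - (1/6)x = 61.8 + 0.4x gives x* = 33 and P* = 75.
With the rebate, buyers effectively pay Pb = Ps − 17, where Ps is the price sellers receive.
On the curves, Pb = 80.5 - (1/6)x and Ps = 61.8 + 0.4x; the wedge Ps − Pb = 17 gives 61.8 + 0.4x − (80.5 - (1/6)x) = 17, so x' = 63.
Then Pb = 80.5 − (1/6)·63 = 70 and Ps = 61.8 + 0.4·63 = 87.
Buyers' price falls by P* − Pb = 75 − 70 = 5; sellers' price rises by Ps − P* = 87 − 75 = 12.
So producers capture 12/17 = 12/17 of each unit of subsidy.

Producer share = 12/17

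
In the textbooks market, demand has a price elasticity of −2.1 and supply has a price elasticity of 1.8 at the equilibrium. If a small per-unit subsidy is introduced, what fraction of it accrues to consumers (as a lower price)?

For a small subsidy around the equilibrium, the benefit split depends on the relative slopes, which at a point are proportional to the elasticities.
Buyer share = εs/(εs + |εd|) = 1.8/(1.8 + 2.1) = 6/13; seller share = |εd|/(εs + |εd|) = 7/13.

Consumer share = 6/13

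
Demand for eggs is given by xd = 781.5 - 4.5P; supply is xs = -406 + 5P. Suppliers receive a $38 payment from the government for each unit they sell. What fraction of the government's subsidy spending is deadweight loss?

DWL / government spending = 15/103

Pre-subsidy: 781.5 - 4.5P = -406 + 5P gives P* = 125, x* = 219.
With the subsidy, sellers receive Ps = Pb + 38 for each unit, where Pb is the price buyers pay.
Supply in terms of Pb becomes xs = -406 + 5(Pb + 38) = -216 + 5Pb. Setting this equal to demand: 781.5 - 4.5Pb = -216 + 5Pb, so Pb = 105.
Sellers receive Ps = 105 + 38 = 143; x' = 781.5 − 4.5·105 = 309.
ΔCS = ½(219 + 309)(125 − 105) = 5280; ΔPS = ½(219 + 309)(143 − 125) = 4752.
Government spending = 38 × 309 = 11742.
DWL = ½ × 38 × (309 − 219) = 1710; fraction = 1710 / 11742 = 15/103.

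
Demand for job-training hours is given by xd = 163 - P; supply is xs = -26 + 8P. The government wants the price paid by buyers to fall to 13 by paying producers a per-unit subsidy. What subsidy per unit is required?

At a buyer price of 13, quantity demanded is 163 − 1·13 = 150.
Sellers supply 150 only when they receive Ps with -26 + 8·Ps = 150, i.e. Ps = 22.
s = Ps − Pb = 22 − 13 = 9.

Required subsidy s = 9 per unit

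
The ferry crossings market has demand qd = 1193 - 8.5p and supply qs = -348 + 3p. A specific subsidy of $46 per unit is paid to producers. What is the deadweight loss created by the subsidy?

Pre-subsidy: 1193 - 8.5p = -348 + 3p gives p* = 134, q* = 54.
With the subsidy, sellers receive ps = pb + 46 for each unit, where pb is the price buyers pay.
Supply in terms of pb becomes qs = -348 + 3(pb + 46) = -210 + 3pb. Setting this equal to demand: 1193 - 8.5pb = -210 + 3pb, so pb = 122.
Sellers receive ps = 122 + 46 = 168; q' = 1193 − 8.5·122 = 156.
The subsidy expands output by 156 − 54 = 102 past the efficient level; on those units the gap between marginal cost and willingness to pay runs from 0 up to 46.
DWL = ½ × 46 × 102 = 2346.

Deadweight loss = $2346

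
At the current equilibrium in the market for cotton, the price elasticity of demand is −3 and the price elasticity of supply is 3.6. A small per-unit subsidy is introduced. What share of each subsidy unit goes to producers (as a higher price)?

Producer share = 5/11

For a small subsidy around the equilibrium, the benefit split depends on the relative slopes, which at a point are proportional to the elasticities.
Buyer share = εs/(εs + |εd|) = 3.6/(3.6 + 3) = 6/11; seller share = |εd|/(εs + |εd|) = 5/11.
So producers capture 5/11 of the subsidy.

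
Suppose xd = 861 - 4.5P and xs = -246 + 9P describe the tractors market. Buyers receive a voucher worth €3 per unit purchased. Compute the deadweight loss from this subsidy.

Deadweight loss = €13.5

Pre-subsidy: 861 - 4.5P = -246 + 9P gives P* = 82, x* = 492.
With the rebate, buyers effectively pay Pb = Ps − 3, where Ps is the price sellers receive.
Demand in terms of Ps becomes xd = 861 − 4.5(Ps − 3) = 874.5 - 4.5Ps. Setting this equal to supply: 874.5 - 4.5Ps = -246 + 9Ps, so Ps = 83.
Buyers pay Pb = 83 − 3 = 80; x' = -246 + 9·83 = 501.
The subsidy expands output by 501 − 492 = 9 past the efficient level; on those units the gap between marginal cost and willingness to pay runs from 0 up to 3.
DWL = ½ × 3 × 9 = 13.5.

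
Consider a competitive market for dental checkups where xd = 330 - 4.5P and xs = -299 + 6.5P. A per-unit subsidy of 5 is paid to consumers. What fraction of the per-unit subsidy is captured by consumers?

Pre-subsidy: 330 - 4.5P = -299 + 6.5P gives P* = 629/11, x* = 1599/22.
With the rebate, buyers effectively pay Pb = Ps − 5, where Ps is the price sellers receive.
Demand in terms of Ps becomes xd = 330 − 4.5(Ps − 5) = 352.5 - 4.5Ps. Setting this equal to supply: 352.5 - 4.5Ps = -299 + 6.5Ps, so Ps = 1303/22.
Buyers pay Pb = 1303/22 − 5 = 1193/22; x' = -299 + 6.5·(1303/22) = 3783/44.
Buyers' price falls by P* − Pb = 629/11 − 1193/22 = 65/22; sellers' price rises by Ps − P* = 1303/22 − 629/11 = 45/22.
So consumers capture (65/22)/5 = 13/22 of each unit of subsidy.

Consumer share = 13/22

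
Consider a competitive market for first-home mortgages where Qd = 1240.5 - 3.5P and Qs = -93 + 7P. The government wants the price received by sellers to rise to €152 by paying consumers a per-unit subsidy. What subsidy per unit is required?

Required subsidy s = €75 per unit

At a seller price of 152, quantity supplied is -93 + 7·152 = 971.
Buyers absorb 971 only when they pay Pb with 1240.5 − 3.5·Pb = 971, i.e. Pb = 77.
s = Ps − Pb = 152 − 77 = 75.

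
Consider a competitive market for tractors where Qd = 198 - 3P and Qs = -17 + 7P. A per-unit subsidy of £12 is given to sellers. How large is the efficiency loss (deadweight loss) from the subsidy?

Pre-subsidy: 198 - 3P = -17 + 7P gives P* = 21.5, Q* = 133.5.
With the subsidy, sellers receive Ps = Pb + 12 for each unit, where Pb is the price buyers pay.
Supply in terms of Pb becomes Qs = -17 + 7(Pb + 12) = 67 + 7Pb. Setting this equal to demand: 198 - 3Pb = 67 + 7Pb, so Pb = 13.1.
Sellers receive Ps = 13.1 + 12 = 25.1; Q' = 198 − 3·13.1 = 158.7.
The subsidy expands output by 158.7 − 133.5 = 25.2 past the efficient level; on those units the gap between marginal cost and willingness to pay runs from 0 up to 12.
DWL = ½ × 12 × 25.2 = 151.2.

Deadweight loss = £151.2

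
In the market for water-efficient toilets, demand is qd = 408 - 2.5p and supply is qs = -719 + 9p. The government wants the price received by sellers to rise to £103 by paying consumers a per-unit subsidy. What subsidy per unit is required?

Required subsidy s = £23 per unit

At a seller price of 103, quantity supplied is -719 + 9·103 = 208.
Buyers absorb 208 only when they pay pb with 408 − 2.5·pb = 208, i.e. pb = 80.
s = ps − pb = 103 − 80 = 23.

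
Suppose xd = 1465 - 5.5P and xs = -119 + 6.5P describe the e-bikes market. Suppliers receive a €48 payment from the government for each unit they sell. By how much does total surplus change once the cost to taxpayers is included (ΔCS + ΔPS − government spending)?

Pre-subsidy: 1465 - 5.5P = -119 + 6.5P gives P* = 132, x* = 739.
With the subsidy, sellers receive Ps = Pb + 48 for each unit, where Pb is the price buyers pay.
Supply in terms of Pb becomes xs = -119 + 6.5(Pb + 48) = 193 + 6.5Pb. Setting this equal to demand: 1465 - 5.5Pb = 193 + 6.5Pb, so Pb = 106.
Sellers receive Ps = 106 + 48 = 154; x' = 1465 − 5.5·106 = 882.
ΔCS = ½(739 + 882)(132 − 106) = 21073; ΔPS = ½(739 + 882)(154 − 132) = 17831.
Government spending = 48 × 882 = 42336.
Net change = 21073 + 17831 − 42336 = -3432. The loss equals the DWL triangle ½·48·143.

Net change in total surplus = -€3432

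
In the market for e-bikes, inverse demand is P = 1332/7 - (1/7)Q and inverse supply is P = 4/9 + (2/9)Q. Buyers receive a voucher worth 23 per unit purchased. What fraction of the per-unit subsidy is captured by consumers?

Pre-subsidy: 1332/7 - (1/7)Q = 4/9 + (2/9)Q gives Q* = 520 and P* = 116.
With the rebate, buyers effectively pay Pb = Ps − 23, where Ps is the price sellers receive.
On the curves, Pb = 1332/7 - (1/7)Q and Ps = 4/9 + (2/9)Q; the wedge Ps − Pb = 23 gives 4/9 + (2/9)Q − (1332/7 - (1/7)Q) = 23, so Q' = 583.
Then Pb = 1332/7 − (1/7)·583 = 107 and Ps = 4/9 + (2/9)·583 = 130.
Buyers' price falls by P* − Pb = 116 − 107 = 9; sellers' price rises by Ps − P* = 130 − 116 = 14.
So consumers capture 9/23 = 9/23 of each unit of subsidy.

Consumer share = 9/23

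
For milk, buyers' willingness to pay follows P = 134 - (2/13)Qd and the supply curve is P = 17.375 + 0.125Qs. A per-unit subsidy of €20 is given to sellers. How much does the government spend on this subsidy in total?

Pre-subsidy: 134 - (2/13)Q = 17.375 + 0.125Q gives Q* = 12129/29 and P* = 2020/29.
With the subsidy, sellers receive Ps = Pb + 20 for each unit, where Pb is the price buyers pay.
On the curves, Pb = 134 - (2/13)Q and Ps = 17.375 + 0.125Q; the wedge Ps − Pb = 20 gives 17.375 + 0.125Q − (134 - (2/13)Q) = 20, so Q' = 14209/29.
Then Pb = 134 − (2/13)·(14209/29) = 1700/29 and Ps = 17.375 + 0.125·(14209/29) = 2280/29.
Government outlay = subsidy × quantity = 20 × 14209/29 = 284180/29.

Government cost = 284180/29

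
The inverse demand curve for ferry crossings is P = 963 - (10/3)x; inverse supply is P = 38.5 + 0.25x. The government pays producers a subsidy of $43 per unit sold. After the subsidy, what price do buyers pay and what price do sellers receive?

Buyers pay $63; sellers receive $106

Pre-subsidy: 963 - (10/3)x = 38.5 + 0.25x gives x* = 258 and P* = 103.
With the subsidy, sellers receive Ps = Pb + 43 for each unit, where Pb is the price buyers pay.
On the curves, Pb = 963 - (10/3)x and Ps = 38.5 + 0.25x; the wedge Ps − Pb = 43 gives 38.5 + 0.25x − (963 - (10/3)x) = 43, so x' = 270.
Then Pb = 963 − (10/3)·270 = 63 and Ps = 38.5 + 0.25·270 = 106.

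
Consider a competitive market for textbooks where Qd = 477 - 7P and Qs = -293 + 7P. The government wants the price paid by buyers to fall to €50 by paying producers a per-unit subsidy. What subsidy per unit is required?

Required subsidy s = €10 per unit

At a buyer price of 50, quantity demanded is 477 − 7·50 = 127.
Sellers supply 127 only when they receive Ps with -293 + 7·Ps = 127, i.e. Ps = 60.
s = Ps − Pb = 60 − 50 = 10.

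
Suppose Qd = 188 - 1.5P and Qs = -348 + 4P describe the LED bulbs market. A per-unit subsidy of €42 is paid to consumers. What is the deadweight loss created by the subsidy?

Deadweight loss = 10584/11

Pre-subsidy: 188 - 1.5P = -348 + 4P gives P* = 1072/11, Q* = 460/11.
With the rebate, buyers effectively pay Pb = Ps − 42, where Ps is the price sellers receive.
Demand in terms of Ps becomes Qd = 188 − 1.5(Ps − 42) = 251 - 1.5Ps. Setting this equal to supply: 251 - 1.5Ps = -348 + 4Ps, so Ps = 1198/11.
Buyers pay Pb = 1198/11 − 42 = 736/11; Q' = -348 + 4·(1198/11) = 964/11.
The subsidy expands output by 964/11 − 460/11 = 504/11 past the efficient level; on those units the gap between marginal cost and willingness to pay runs from 0 up to 42.
DWL = ½ × 42 × 504/11 = 10584/11.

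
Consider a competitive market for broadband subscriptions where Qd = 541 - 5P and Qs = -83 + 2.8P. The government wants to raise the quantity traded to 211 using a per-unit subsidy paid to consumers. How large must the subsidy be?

At Q = 211, invert demand for the buyer price: Pb = (541 − 211)/5 = 66; invert supply for the seller price: Ps = (211 − (-83))/2.8 = 105.
The subsidy must fill the gap: s = Ps − Pb = 105 − 66 = 39.

Required subsidy s = 39 per unit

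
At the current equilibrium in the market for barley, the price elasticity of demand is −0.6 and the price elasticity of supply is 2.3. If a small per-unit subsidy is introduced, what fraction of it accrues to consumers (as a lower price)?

For a small subsidy around the equilibrium, the benefit split depends on the relative slopes, which at a point are proportional to the elasticities.
Buyer share = εs/(εs + |εd|) = 2.3/(2.3 + 0.6) = 23/29; seller share = |εd|/(εs + |εd|) = 6/29.

Consumer share = 23/29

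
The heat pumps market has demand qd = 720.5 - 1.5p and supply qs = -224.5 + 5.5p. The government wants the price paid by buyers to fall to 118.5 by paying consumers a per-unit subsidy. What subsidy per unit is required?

Required subsidy s = 21 per unit

At a buyer price of 118.5, quantity demanded is 720.5 − 1.5·118.5 = 542.75.
Sellers supply 542.75 only when they receive ps with -224.5 + 5.5·ps = 542.75, i.e. ps = 139.5.
s = ps − pb = 139.5 − 118.5 = 21.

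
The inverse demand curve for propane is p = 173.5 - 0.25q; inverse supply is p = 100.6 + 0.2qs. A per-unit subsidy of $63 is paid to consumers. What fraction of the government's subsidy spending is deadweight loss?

Pre-subsidy: 173.5 - 0.25q = 100.6 + 0.2q gives q* = 162 and p* = 133.
With the rebate, buyers effectively pay pb = ps − 63, where ps is the price sellers receive.
On the curves, pb = 173.5 - 0.25q and ps = 100.6 + 0.2q; the wedge ps − pb = 63 gives 100.6 + 0.2q − (173.5 - 0.25q) = 63, so q' = 302.
Then pb = 173.5 − 0.25·302 = 98 and ps = 100.6 + 0.2·302 = 161.
ΔCS = ½(162 + 302)(133 − 98) = 8120; ΔPS = ½(162 + 302)(161 − 133) = 6496.
Government spending = 63 × 302 = 19026.
DWL = ½ × 63 × (302 − 162) = 4410; fraction = 4410 / 19026 = 35/151.

DWL / government spending = 35/151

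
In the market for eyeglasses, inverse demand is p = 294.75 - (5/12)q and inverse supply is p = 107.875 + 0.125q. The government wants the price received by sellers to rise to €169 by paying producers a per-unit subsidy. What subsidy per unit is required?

At a seller price of 169, quantity supplied is -863 + 8·169 = 489.
Buyers absorb 489 only when they pay pb = 294.75 − (5/12)·489 = 91.
s = ps − pb = 169 − 91 = 78.

Required subsidy s = €78 per unit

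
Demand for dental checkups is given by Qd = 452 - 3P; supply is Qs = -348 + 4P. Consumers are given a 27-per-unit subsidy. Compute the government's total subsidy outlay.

Pre-subsidy: 452 - 3P = -348 + 4P gives P* = 800/7, Q* = 764/7.
With the rebate, buyers effectively pay Pb = Ps − 27, where Ps is the price sellers receive.
Demand in terms of Ps becomes Qd = 452 − 3(Ps − 27) = 533 - 3Ps. Setting this equal to supply: 533 - 3Ps = -348 + 4Ps, so Ps = 881/7.
Buyers pay Pb = 881/7 − 27 = 692/7; Q' = -348 + 4·(881/7) = 1088/7.
Government outlay = subsidy × quantity = 27 × 1088/7 = 29376/7.

Government cost = 29376/7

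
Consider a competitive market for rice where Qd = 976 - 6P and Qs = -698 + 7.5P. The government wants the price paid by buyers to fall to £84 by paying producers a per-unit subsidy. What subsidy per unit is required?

At a buyer price of 84, quantity demanded is 976 − 6·84 = 472.
Sellers supply 472 only when they receive Ps with -698 + 7.5·Ps = 472, i.e. Ps = 156.
s = Ps − Pb = 156 − 84 = 72.

Required subsidy s = £72 per unit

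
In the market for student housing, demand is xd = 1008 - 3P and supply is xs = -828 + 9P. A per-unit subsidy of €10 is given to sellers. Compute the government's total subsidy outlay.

Government cost = €5715

Pre-subsidy: 1008 - 3P = -828 + 9P gives P* = 153, x* = 549.
With the subsidy, sellers receive Ps = Pb + 10 for each unit, where Pb is the price buyers pay.
Supply in terms of Pb becomes xs = -828 + 9(Pb + 10) = -738 + 9Pb. Setting this equal to demand: 1008 - 3Pb = -738 + 9Pb, so Pb = 145.5.
Sellers receive Ps = 145.5 + 10 = 155.5; x' = 1008 − 3·145.5 = 571.5.
Government outlay = subsidy × quantity = 10 × 571.5 = 5715.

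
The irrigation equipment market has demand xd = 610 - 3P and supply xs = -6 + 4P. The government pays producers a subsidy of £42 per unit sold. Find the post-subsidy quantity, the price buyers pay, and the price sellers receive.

Pre-subsidy: 610 - 3P = -6 + 4P gives P* = 88, x* = 346.
With the subsidy, sellers receive Ps = Pb + 42 for each unit, where Pb is the price buyers pay.
Supply in terms of Pb becomes xs = -6 + 4(Pb + 42) = 162 + 4Pb. Setting this equal to demand: 610 - 3Pb = 162 + 4Pb, so Pb = 64.
Sellers receive Ps = 64 + 42 = 106; x' = 610 − 3·64 = 418.

x' = 418; buyers pay £64; sellers receive £106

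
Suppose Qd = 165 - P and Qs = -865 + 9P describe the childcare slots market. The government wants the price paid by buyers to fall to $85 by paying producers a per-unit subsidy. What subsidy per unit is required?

Required subsidy s = $20 per unit

At a buyer price of 85, quantity demanded is 165 − 1·85 = 80.
Sellers supply 80 only when they receive Ps with -865 + 9·Ps = 80, i.e. Ps = 105.
s = Ps − Pb = 105 − 85 = 20.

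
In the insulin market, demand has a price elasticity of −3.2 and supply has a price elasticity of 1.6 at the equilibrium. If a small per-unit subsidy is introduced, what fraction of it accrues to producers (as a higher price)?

For a small subsidy around the equilibrium, the benefit split depends on the relative slopes, which at a point are proportional to the elasticities.
Buyer share = εs/(εs + |εd|) = 1.6/(1.6 + 3.2) = 1/3; seller share = |εd|/(εs + |εd|) = 2/3.
So producers capture 2/3 of the subsidy.

Producer share = 2/3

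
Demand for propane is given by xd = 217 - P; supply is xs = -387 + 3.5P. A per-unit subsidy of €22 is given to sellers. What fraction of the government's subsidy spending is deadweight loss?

DWL / government spending = 77/899

Pre-subsidy: 217 - P = -387 + 3.5P gives P* = 1208/9, x* = 745/9.
With the subsidy, sellers receive Ps = Pb + 22 for each unit, where Pb is the price buyers pay.
Supply in terms of Pb becomes xs = -387 + 3.5(Pb + 22) = -310 + 3.5Pb. Setting this equal to demand: 217 - Pb = -310 + 3.5Pb, so Pb = 1054/9.
Sellers receive Ps = 1054/9 + 22 = 1252/9; x' = 217 − 1·(1054/9) = 899/9.
ΔCS = ½(745/9 + 899/9)(1208/9 − 1054/9) = 42196/27; ΔPS = ½(745/9 + 899/9)(1252/9 − 1208/9) = 12056/27.
Government spending = 22 × 899/9 = 19778/9.
DWL = ½ × 22 × (899/9 − 745/9) = 1694/9; fraction = (1694/9) / (19778/9) = 77/899.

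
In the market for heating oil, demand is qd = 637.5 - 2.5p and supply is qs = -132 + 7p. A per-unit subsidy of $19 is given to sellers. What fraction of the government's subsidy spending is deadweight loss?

Pre-subsidy: 637.5 - 2.5p = -132 + 7p gives p* = 81, q* = 435.
With the subsidy, sellers receive ps = pb + 19 for each unit, where pb is the price buyers pay.
Supply in terms of pb becomes qs = -132 + 7(pb + 19) = 1 + 7pb. Setting this equal to demand: 637.5 - 2.5pb = 1 + 7pb, so pb = 67.
Sellers receive ps = 67 + 19 = 86; q' = 637.5 − 2.5·67 = 470.
ΔCS = ½(435 + 470)(81 − 67) = 6335; ΔPS = ½(435 + 470)(86 − 81) = 2262.5.
Government spending = 19 × 470 = 8930.
DWL = ½ × 19 × (470 − 435) = 332.5; fraction = 332.5 / 8930 = 7/188.

DWL / government spending = 7/188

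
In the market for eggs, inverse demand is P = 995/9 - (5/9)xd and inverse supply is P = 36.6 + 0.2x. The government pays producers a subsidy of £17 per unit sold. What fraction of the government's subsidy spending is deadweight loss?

DWL / government spending = 765/8186

Pre-subsidy: 995/9 - (5/9)x = 36.6 + 0.2x gives x* = 1664/17 and P* = 955/17.
With the subsidy, sellers receive Ps = Pb + 17 for each unit, where Pb is the price buyers pay.
On the curves, Pb = 995/9 - (5/9)x and Ps = 36.6 + 0.2x; the wedge Ps − Pb = 17 gives 36.6 + 0.2x − (995/9 - (5/9)x) = 17, so x' = 4093/34.
Then Pb = 995/9 − (5/9)·(4093/34) = 1485/34 and Ps = 36.6 + 0.2·(4093/34) = 2063/34.
ΔCS = ½(1664/17 + 4093/34)(955/17 − 1485/34) = 185525/136; ΔPS = ½(1664/17 + 4093/34)(2063/34 − 955/17) = 66789/136.
Government spending = 17 × 4093/34 = 2046.5.
DWL = ½ × 17 × (4093/34 − 1664/17) = 191.25; fraction = 191.25 / 2046.5 = 765/8186.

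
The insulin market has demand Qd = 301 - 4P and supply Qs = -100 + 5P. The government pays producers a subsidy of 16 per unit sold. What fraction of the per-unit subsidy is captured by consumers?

Consumer share = 5/9

Pre-subsidy: 301 - 4P = -100 + 5P gives P* = 401/9, Q* = 1105/9.
With the subsidy, sellers receive Ps = Pb + 16 for each unit, where Pb is the price buyers pay.
Supply in terms of Pb becomes Qs = -100 + 5(Pb + 16) = -20 + 5Pb. Setting this equal to demand: 301 - 4Pb = -20 + 5Pb, so Pb = 107/3.
Sellers receive Ps = 107/3 + 16 = 155/3; Q' = 301 − 4·(107/3) = 475/3.
Buyers' price falls by P* − Pb = 401/9 − 107/3 = 80/9; sellers' price rises by Ps − P* = 155/3 − 401/9 = 64/9.
So consumers capture (80/9)/16 = 5/9 of each unit of subsidy.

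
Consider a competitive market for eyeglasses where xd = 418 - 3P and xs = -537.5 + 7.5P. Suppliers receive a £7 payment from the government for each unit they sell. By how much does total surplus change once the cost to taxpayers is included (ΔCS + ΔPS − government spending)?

Net change in total surplus = -£52.5

Pre-subsidy: 418 - 3P = -537.5 + 7.5P gives P* = 91, x* = 145.
With the subsidy, sellers receive Ps = Pb + 7 for each unit, where Pb is the price buyers pay.
Supply in terms of Pb becomes xs = -537.5 + 7.5(Pb + 7) = -485 + 7.5Pb. Setting this equal to demand: 418 - 3Pb = -485 + 7.5Pb, so Pb = 86.
Sellers receive Ps = 86 + 7 = 93; x' = 418 − 3·86 = 160.
ΔCS = ½(145 + 160)(91 − 86) = 762.5; ΔPS = ½(145 + 160)(93 − 91) = 305.
Government spending = 7 × 160 = 1120.
Net change = 762.5 + 305 − 1120 = -52.5. The loss equals the DWL triangle ½·7·15.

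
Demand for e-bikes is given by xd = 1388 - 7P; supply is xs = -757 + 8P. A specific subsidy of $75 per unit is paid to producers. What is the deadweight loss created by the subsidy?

Deadweight loss = $10500

Pre-subsidy: 1388 - 7P = -757 + 8P gives P* = 143, x* = 387.
With the subsidy, sellers receive Ps = Pb + 75 for each unit, where Pb is the price buyers pay.
Supply in terms of Pb becomes xs = -757 + 8(Pb + 75) = -157 + 8Pb. Setting this equal to demand: 1388 - 7Pb = -157 + 8Pb, so Pb = 103.
Sellers receive Ps = 103 + 75 = 178; x' = 1388 − 7·103 = 667.
The subsidy expands output by 667 − 387 = 280 past the efficient level; on those units the gap between marginal cost and willingness to pay runs from 0 up to 75.
DWL = ½ × 75 × 280 = 10500.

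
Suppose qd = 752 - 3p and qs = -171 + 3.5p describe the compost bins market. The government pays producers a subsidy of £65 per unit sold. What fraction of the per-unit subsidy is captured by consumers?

Pre-subsidy: 752 - 3p = -171 + 3.5p gives p* = 142, q* = 326.
With the subsidy, sellers receive ps = pb + 65 for each unit, where pb is the price buyers pay.
Supply in terms of pb becomes qs = -171 + 3.5(pb + 65) = 56.5 + 3.5pb. Setting this equal to demand: 752 - 3pb = 56.5 + 3.5pb, so pb = 107.
Sellers receive ps = 107 + 65 = 172; q' = 752 − 3·107 = 431.
Buyers' price falls by p* − pb = 142 − 107 = 35; sellers' price rises by ps − p* = 172 − 142 = 30.
So consumers capture 35/65 = 7/13 of each unit of subsidy.

Consumer share = 7/13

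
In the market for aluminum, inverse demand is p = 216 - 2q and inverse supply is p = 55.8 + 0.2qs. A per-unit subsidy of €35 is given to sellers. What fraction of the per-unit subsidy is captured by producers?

Pre-subsidy: 216 - 2q = 55.8 + 0.2q gives q* = 801/11 and p* = 774/11.
With the subsidy, sellers receive ps = pb + 35 for each unit, where pb is the price buyers pay.
On the curves, pb = 216 - 2q and ps = 55.8 + 0.2q; the wedge ps − pb = 35 gives 55.8 + 0.2q − (216 - 2q) = 35, so q' = 976/11.
Then pb = 216 − 2·(976/11) = 424/11 and ps = 55.8 + 0.2·(976/11) = 809/11.
Buyers' price falls by p* − pb = 774/11 − 424/11 = 350/11; sellers' price rises by ps − p* = 809/11 − 774/11 = 35/11.
So producers capture (35/11)/35 = 1/11 of each unit of subsidy.

Producer share = 1/11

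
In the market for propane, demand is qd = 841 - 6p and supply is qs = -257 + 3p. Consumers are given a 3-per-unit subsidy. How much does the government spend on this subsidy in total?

Government cost = 345

Pre-subsidy: 841 - 6p = -257 + 3p gives p* = 122, q* = 109.
With the rebate, buyers effectively pay pb = ps − 3, where ps is the price sellers receive.
Demand in terms of ps becomes qd = 841 − 6(ps − 3) = 859 - 6ps. Setting this equal to supply: 859 - 6ps = -257 + 3ps, so ps = 124.
Buyers pay pb = 124 − 3 = 121; q' = -257 + 3·124 = 115.
Government outlay = subsidy × quantity = 3 × 115 = 345.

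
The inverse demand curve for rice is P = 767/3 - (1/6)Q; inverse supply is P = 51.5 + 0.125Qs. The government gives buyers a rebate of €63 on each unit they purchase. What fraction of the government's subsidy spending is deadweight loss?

DWL / government spending = 27/229

Pre-subsidy: 767/3 - (1/6)Q = 51.5 + 0.125Q gives Q* = 700 and P* = 139.
With the rebate, buyers effectively pay Pb = Ps − 63, where Ps is the price sellers receive.
On the curves, Pb = 767/3 - (1/6)Q and Ps = 51.5 + 0.125Q; the wedge Ps − Pb = 63 gives 51.5 + 0.125Q − (767/3 - (1/6)Q) = 63, so Q' = 916.
Then Pb = 767/3 − (1/6)·916 = 103 and Ps = 51.5 + 0.125·916 = 166.
ΔCS = ½(700 + 916)(139 − 103) = 29088; ΔPS = ½(700 + 916)(166 − 139) = 21816.
Government spending = 63 × 916 = 57708.
DWL = ½ × 63 × (916 − 700) = 6804; fraction = 6804 / 57708 = 27/229.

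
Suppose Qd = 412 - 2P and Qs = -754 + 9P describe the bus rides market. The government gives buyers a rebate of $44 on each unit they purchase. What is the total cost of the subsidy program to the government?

Government cost = $11968

Pre-subsidy: 412 - 2P = -754 + 9P gives P* = 106, Q* = 200.
With the rebate, buyers effectively pay Pb = Ps − 44, where Ps is the price sellers receive.
Demand in terms of Ps becomes Qd = 412 − 2(Ps − 44) = 500 - 2Ps. Setting this equal to supply: 500 - 2Ps = -754 + 9Ps, so Ps = 114.
Buyers pay Pb = 114 − 44 = 70; Q' = -754 + 9·114 = 272.
Government outlay = subsidy × quantity = 44 × 272 = 11968.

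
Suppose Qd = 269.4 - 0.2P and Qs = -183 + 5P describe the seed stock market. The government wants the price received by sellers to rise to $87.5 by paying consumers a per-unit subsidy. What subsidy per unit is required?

At a seller price of 87.5, quantity supplied is -183 + 5·87.5 = 254.5.
Buyers absorb 254.5 only when they pay Pb with 269.4 − 0.2·Pb = 254.5, i.e. Pb = 74.5.
s = Ps − Pb = 87.5 − 74.5 = 13.

Required subsidy s = $13 per unit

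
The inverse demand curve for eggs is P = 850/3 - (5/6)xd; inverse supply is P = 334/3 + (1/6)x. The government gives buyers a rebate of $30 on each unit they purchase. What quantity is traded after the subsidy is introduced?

Pre-subsidy: 850/3 - (5/6)x = 334/3 + (1/6)x gives x* = 172 and P* = 140.
With the rebate, buyers effectively pay Pb = Ps − 30, where Ps is the price sellers receive.
On the curves, Pb = 850/3 - (5/6)x and Ps = 334/3 + (1/6)x; the wedge Ps − Pb = 30 gives 334/3 + (1/6)x − (850/3 - (5/6)x) = 30, so x' = 202.
Then Pb = 850/3 − (5/6)·202 = 115 and Ps = 334/3 + (1/6)·202 = 145.

x' = 202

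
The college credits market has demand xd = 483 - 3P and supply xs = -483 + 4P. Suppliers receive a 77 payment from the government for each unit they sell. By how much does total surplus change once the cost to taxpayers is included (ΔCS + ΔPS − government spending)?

Net change in total surplus = -5082

Pre-subsidy: 483 - 3P = -483 + 4P gives P* = 138, x* = 69.
With the subsidy, sellers receive Ps = Pb + 77 for each unit, where Pb is the price buyers pay.
Supply in terms of Pb becomes xs = -483 + 4(Pb + 77) = -175 + 4Pb. Setting this equal to demand: 483 - 3Pb = -175 + 4Pb, so Pb = 94.
Sellers receive Ps = 94 + 77 = 171; x' = 483 − 3·94 = 201.
ΔCS = ½(69 + 201)(138 − 94) = 5940; ΔPS = ½(69 + 201)(171 − 138) = 4455.
Government spending = 77 × 201 = 15477.
Net change = 5940 + 4455 − 15477 = -5082. The loss equals the DWL triangle ½·77·132.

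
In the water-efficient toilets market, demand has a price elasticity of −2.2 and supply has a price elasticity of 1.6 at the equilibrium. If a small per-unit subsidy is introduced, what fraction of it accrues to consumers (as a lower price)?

For a small subsidy around the equilibrium, the benefit split depends on the relative slopes, which at a point are proportional to the elasticities.
Buyer share = εs/(εs + |εd|) = 1.6/(1.6 + 2.2) = 8/19; seller share = |εd|/(εs + |εd|) = 11/19.

Consumer share = 8/19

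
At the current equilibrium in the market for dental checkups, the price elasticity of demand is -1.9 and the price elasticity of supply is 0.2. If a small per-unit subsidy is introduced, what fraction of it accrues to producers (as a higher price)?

For a small subsidy around the equilibrium, the benefit split depends on the relative slopes, which at a point are proportional to the elasticities.
Buyer share = εs/(εs + |εd|) = 0.2/(0.2 + 1.9) = 2/21; seller share = |εd|/(εs + |εd|) = 19/21.
So producers capture 19/21 of the subsidy.

Producer share = 19/21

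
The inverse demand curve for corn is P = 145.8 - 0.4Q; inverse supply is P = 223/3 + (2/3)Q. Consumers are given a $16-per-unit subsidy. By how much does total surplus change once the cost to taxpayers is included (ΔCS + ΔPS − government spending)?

Pre-subsidy: 145.8 - 0.4Q = 223/3 + (2/3)Q gives Q* = 67 and P* = 119.
With the rebate, buyers effectively pay Pb = Ps − 16, where Ps is the price sellers receive.
On the curves, Pb = 145.8 - 0.4Q and Ps = 223/3 + (2/3)Q; the wedge Ps − Pb = 16 gives 223/3 + (2/3)Q − (145.8 - 0.4Q) = 16, so Q' = 82.
Then Pb = 145.8 − 0.4·82 = 113 and Ps = 223/3 + (2/3)·82 = 129.
ΔCS = ½(67 + 82)(119 − 113) = 447; ΔPS = ½(67 + 82)(129 − 119) = 745.
Government spending = 16 × 82 = 1312.
Net change = 447 + 745 − 1312 = -120. The loss equals the DWL triangle ½·16·15.

Net change in total surplus = -$120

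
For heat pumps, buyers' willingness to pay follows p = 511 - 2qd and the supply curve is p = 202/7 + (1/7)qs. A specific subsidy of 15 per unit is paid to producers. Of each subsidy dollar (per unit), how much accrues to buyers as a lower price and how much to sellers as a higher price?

Buyers gain 14 per unit; sellers gain 1 per unit

Pre-subsidy: 511 - 2q = 202/7 + (1/7)q gives q* = 225 and p* = 61.
With the subsidy, sellers receive ps = pb + 15 for each unit, where pb is the price buyers pay.
On the curves, pb = 511 - 2q and ps = 202/7 + (1/7)q; the wedge ps − pb = 15 gives 202/7 + (1/7)q − (511 - 2q) = 15, so q' = 232.
Then pb = 511 − 2·232 = 47 and ps = 202/7 + (1/7)·232 = 62.
Buyers' price falls by p* − pb = 61 − 47 = 14; sellers' price rises by ps − p* = 62 − 61 = 1.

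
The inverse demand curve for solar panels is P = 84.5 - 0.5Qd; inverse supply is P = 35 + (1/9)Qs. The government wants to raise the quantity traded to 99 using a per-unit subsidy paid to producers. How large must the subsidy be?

At Q = 99, from the demand curve buyers pay Pb = 84.5 − 0.5·99 = 35; from the supply curve sellers need Ps = 35 + (1/9)·99 = 46.
The subsidy must fill the gap: s = Ps − Pb = 46 − 35 = 11.

Required subsidy s = 11 per unit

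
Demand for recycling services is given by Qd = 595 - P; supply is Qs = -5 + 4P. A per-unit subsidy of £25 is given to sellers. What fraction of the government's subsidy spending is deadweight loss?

DWL / government spending = 2/99

Pre-subsidy: 595 - P = -5 + 4P gives P* = 120, Q* = 475.
With the subsidy, sellers receive Ps = Pb + 25 for each unit, where Pb is the price buyers pay.
Supply in terms of Pb becomes Qs = -5 + 4(Pb + 25) = 95 + 4Pb. Setting this equal to demand: 595 - Pb = 95 + 4Pb, so Pb = 100.
Sellers receive Ps = 100 + 25 = 125; Q' = 595 − 1·100 = 495.
ΔCS = ½(475 + 495)(120 − 100) = 9700; ΔPS = ½(475 + 495)(125 − 120) = 2425.
Government spending = 25 × 495 = 12375.
DWL = ½ × 25 × (495 − 475) = 250; fraction = 250 / 12375 = 2/99.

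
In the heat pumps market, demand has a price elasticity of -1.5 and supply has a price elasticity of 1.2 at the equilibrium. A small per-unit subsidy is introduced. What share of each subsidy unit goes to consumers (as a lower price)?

For a small subsidy around the equilibrium, the benefit split depends on the relative slopes, which at a point are proportional to the elasticities.
Buyer share = εs/(εs + |εd|) = 1.2/(1.2 + 1.5) = 4/9; seller share = |εd|/(εs + |εd|) = 5/9.

Consumer share = 4/9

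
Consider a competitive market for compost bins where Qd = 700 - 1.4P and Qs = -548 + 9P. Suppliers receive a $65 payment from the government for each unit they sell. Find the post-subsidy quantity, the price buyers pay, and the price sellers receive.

Q' = 610.75; buyers pay $63.75; sellers receive $128.75

Pre-subsidy: 700 - 1.4P = -548 + 9P gives P* = 120, Q* = 532.
With the subsidy, sellers receive Ps = Pb + 65 for each unit, where Pb is the price buyers pay.
Supply in terms of Pb becomes Qs = -548 + 9(Pb + 65) = 37 + 9Pb. Setting this equal to demand: 700 - 1.4Pb = 37 + 9Pb, so Pb = 63.75.
Sellers receive Ps = 63.75 + 65 = 128.75; Q' = 700 − 1.4·63.75 = 610.75.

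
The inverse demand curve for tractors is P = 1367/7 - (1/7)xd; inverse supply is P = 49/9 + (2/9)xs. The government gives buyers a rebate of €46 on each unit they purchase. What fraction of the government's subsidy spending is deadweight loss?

Pre-subsidy: 1367/7 - (1/7)x = 49/9 + (2/9)x gives x* = 520 and P* = 121.
With the rebate, buyers effectively pay Pb = Ps − 46, where Ps is the price sellers receive.
On the curves, Pb = 1367/7 - (1/7)x and Ps = 49/9 + (2/9)x; the wedge Ps − Pb = 46 gives 49/9 + (2/9)x − (1367/7 - (1/7)x) = 46, so x' = 646.
Then Pb = 1367/7 − (1/7)·646 = 103 and Ps = 49/9 + (2/9)·646 = 149.
ΔCS = ½(520 + 646)(121 − 103) = 10494; ΔPS = ½(520 + 646)(149 − 121) = 16324.
Government spending = 46 × 646 = 29716.
DWL = ½ × 46 × (646 − 520) = 2898; fraction = 2898 / 29716 = 63/646.

DWL / government spending = 63/646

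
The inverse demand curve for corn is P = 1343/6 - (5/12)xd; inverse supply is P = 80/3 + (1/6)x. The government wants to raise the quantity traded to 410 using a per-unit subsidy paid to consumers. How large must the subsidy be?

Required subsidy s = 42 per unit

At x = 410, from the demand curve buyers pay Pb = 1343/6 − (5/12)·410 = 53; from the supply curve sellers need Ps = 80/3 + (1/6)·410 = 95.
The subsidy must fill the gap: s = Ps − Pb = 95 − 53 = 42.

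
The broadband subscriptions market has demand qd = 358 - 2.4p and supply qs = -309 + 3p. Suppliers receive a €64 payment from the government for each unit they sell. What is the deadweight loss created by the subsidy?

Deadweight loss = 8192/3

Pre-subsidy: 358 - 2.4p = -309 + 3p gives p* = 3335/27, q* = 554/9.
With the subsidy, sellers receive ps = pb + 64 for each unit, where pb is the price buyers pay.
Supply in terms of pb becomes qs = -309 + 3(pb + 64) = -117 + 3pb. Setting this equal to demand: 358 - 2.4pb = -117 + 3pb, so pb = 2375/27.
Sellers receive ps = 2375/27 + 64 = 4103/27; q' = 358 − 2.4·(2375/27) = 1322/9.
The subsidy expands output by 1322/9 − 554/9 = 256/3 past the efficient level; on those units the gap between marginal cost and willingness to pay runs from 0 up to 64.
DWL = ½ × 64 × 256/3 = 8192/3.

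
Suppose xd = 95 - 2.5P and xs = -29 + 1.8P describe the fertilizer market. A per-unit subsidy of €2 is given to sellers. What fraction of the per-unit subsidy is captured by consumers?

Consumer share = 18/43

Pre-subsidy: 95 - 2.5P = -29 + 1.8P gives P* = 1240/43, x* = 985/43.
With the subsidy, sellers receive Ps = Pb + 2 for each unit, where Pb is the price buyers pay.
Supply in terms of Pb becomes xs = -29 + 1.8(Pb + 2) = -25.4 + 1.8Pb. Setting this equal to demand: 95 - 2.5Pb = -25.4 + 1.8Pb, so Pb = 28.
Sellers receive Ps = 28 + 2 = 30; x' = 95 − 2.5·28 = 25.
Buyers' price falls by P* − Pb = 1240/43 − 28 = 36/43; sellers' price rises by Ps − P* = 30 − 1240/43 = 50/43.
So consumers capture (36/43)/2 = 18/43 of each unit of subsidy.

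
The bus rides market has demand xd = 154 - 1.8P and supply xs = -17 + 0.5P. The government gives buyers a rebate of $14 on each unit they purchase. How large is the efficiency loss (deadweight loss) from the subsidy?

Pre-subsidy: 154 - 1.8P = -17 + 0.5P gives P* = 1710/23, x* = 464/23.
With the rebate, buyers effectively pay Pb = Ps − 14, where Ps is the price sellers receive.
Demand in terms of Ps becomes xd = 154 − 1.8(Ps − 14) = 179.2 - 1.8Ps. Setting this equal to supply: 179.2 - 1.8Ps = -17 + 0.5Ps, so Ps = 1962/23.
Buyers pay Pb = 1962/23 − 14 = 1640/23; x' = -17 + 0.5·(1962/23) = 590/23.
The subsidy expands output by 590/23 − 464/23 = 126/23 past the efficient level; on those units the gap between marginal cost and willingness to pay runs from 0 up to 14.
DWL = ½ × 14 × 126/23 = 882/23.

Deadweight loss = 882/23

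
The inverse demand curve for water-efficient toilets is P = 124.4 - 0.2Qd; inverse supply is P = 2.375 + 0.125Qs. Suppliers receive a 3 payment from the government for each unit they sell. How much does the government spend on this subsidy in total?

Pre-subsidy: 124.4 - 0.2Q = 2.375 + 0.125Q gives Q* = 4881/13 and P* = 641/13.
With the subsidy, sellers receive Ps = Pb + 3 for each unit, where Pb is the price buyers pay.
On the curves, Pb = 124.4 - 0.2Q and Ps = 2.375 + 0.125Q; the wedge Ps − Pb = 3 gives 2.375 + 0.125Q − (124.4 - 0.2Q) = 3, so Q' = 5001/13.
Then Pb = 124.4 − 0.2·(5001/13) = 617/13 and Ps = 2.375 + 0.125·(5001/13) = 656/13.
Government outlay = subsidy × quantity = 3 × 5001/13 = 15003/13.

Government cost = 15003/13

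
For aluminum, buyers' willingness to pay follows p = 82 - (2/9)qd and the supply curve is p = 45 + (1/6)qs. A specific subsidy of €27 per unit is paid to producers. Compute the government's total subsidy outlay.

Government cost = 31104/7

Pre-subsidy: 82 - (2/9)q = 45 + (1/6)q gives q* = 666/7 and p* = 426/7.
With the subsidy, sellers receive ps = pb + 27 for each unit, where pb is the price buyers pay.
On the curves, pb = 82 - (2/9)q and ps = 45 + (1/6)q; the wedge ps − pb = 27 gives 45 + (1/6)q − (82 - (2/9)q) = 27, so q' = 1152/7.
Then pb = 82 − (2/9)·(1152/7) = 318/7 and ps = 45 + (1/6)·(1152/7) = 507/7.
Government outlay = subsidy × quantity = 27 × 1152/7 = 31104/7.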